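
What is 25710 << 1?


0b110010001101110 << 1 = 0b1100100011011100 = 51420

51420


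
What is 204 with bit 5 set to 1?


204 | (1 << 5) = 204 | 32 = 236

236


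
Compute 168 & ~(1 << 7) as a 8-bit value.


168 & ~(1 << 7) = 40

40


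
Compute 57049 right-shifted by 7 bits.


0b1101111011011001 >> 7 = 0b110111101 = 445

445


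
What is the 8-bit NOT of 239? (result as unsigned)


~0b11101111 = 0b10000 = 16 (8-bit unsigned)

16


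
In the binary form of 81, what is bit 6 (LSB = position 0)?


0b1010001, position 6 = 1

1


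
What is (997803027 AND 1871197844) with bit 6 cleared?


Step 1: 997803027 & 1871197844 = 721945616
Step 2: 721945616 & ~(1 << 6) = 721945616

721945616


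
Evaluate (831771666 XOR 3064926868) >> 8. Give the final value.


Step 1: 831771666 ^ 3064926868 = 2268907142
Step 2: 2268907142 >> 8 = 8862918

8862918


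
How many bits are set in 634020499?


0b100101110010100110001010010011 has 14 set bits

14


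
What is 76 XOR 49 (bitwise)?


0b1001100 ^ 0b110001 = 0b1111101 = 125

125


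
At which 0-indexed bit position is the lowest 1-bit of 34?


0b100010. Lowest set bit at position 1

1


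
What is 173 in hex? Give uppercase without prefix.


173 = AD hex

AD


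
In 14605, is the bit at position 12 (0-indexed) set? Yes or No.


0b11100100001101, bit 12 = 1. Yes

Yes


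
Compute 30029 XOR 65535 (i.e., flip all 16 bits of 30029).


30029 ^ 65535 = 35506

35506


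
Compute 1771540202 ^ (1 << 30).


1771540202 ^ (1 << 30) = 1771540202 ^ 1073741824 = 697798378

697798378


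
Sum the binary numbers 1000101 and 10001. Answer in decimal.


1000101 + 10001 = 1010110 = 86

86


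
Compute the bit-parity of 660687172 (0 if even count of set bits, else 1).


0b100111011000010100100101000100 has 12 ones => parity 0

0


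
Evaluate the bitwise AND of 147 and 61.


0b10010011 & 0b111101 = 0b10001 = 17

17


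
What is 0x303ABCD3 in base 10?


303ABCD3 hex = 809155795 decimal

809155795


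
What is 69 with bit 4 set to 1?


69 | (1 << 4) = 69 | 16 = 85

85


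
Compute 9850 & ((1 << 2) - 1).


9850 & 3 = 2

2


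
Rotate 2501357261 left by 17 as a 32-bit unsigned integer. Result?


Rotate 0b10010101000101111010111011001101 left by 17 (32-bit) = 0b1011101100110110010101000101111 = 1570449967

1570449967


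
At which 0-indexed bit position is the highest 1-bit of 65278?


0b1111111011111110. Highest set bit at position 15

15


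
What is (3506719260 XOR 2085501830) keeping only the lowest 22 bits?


Step 1: 3506719260 ^ 2085501830 = 2907337114
Step 2: 2907337114 & 4194303 = 684442

684442


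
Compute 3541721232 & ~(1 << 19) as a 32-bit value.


3541721232 & ~(1 << 19) = 3541196944

3541196944


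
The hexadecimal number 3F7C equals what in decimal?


3F7C hex = 16252 decimal

16252


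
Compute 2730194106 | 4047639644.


0b10100010101110110111010010111010 | 0b11110001010000100001010001011100 = 0b11110011111110110111010011111110 = 4093342974

4093342974


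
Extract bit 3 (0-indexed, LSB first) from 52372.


0b1100110010010100, position 3 = 0

0


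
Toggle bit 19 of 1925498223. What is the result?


1925498223 ^ (1 << 19) = 1925498223 ^ 524288 = 1926022511

1926022511


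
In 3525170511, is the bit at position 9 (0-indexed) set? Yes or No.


0b11010010000111011101010101001111, bit 9 = 0. No

No


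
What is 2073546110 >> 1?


0b1111011100101111100110101111110 >> 1 = 0b111101110010111110011010111111 = 1036773055

1036773055


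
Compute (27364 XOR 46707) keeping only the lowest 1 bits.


Step 1: 27364 ^ 46707 = 56471
Step 2: 56471 & 1 = 1

1


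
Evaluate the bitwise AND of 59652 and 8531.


0b1110100100000100 & 0b10000101010011 = 0b10000100000000 = 8448

8448


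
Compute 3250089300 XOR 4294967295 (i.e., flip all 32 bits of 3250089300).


3250089300 ^ 4294967295 = 1044877995

1044877995


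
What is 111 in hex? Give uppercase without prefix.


111 = 6F hex

6F


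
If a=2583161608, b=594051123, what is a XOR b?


2583161608 ^ 594051123 = 3131009851

3131009851


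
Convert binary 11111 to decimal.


11111 in decimal = 31

31


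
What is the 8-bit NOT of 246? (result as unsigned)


~0b11110110 = 0b1001 = 9 (8-bit unsigned)

9


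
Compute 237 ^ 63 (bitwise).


0b11101101 ^ 0b111111 = 0b11010010 = 210

210


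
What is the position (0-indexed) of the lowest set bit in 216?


0b11011000. Lowest set bit at position 3

3


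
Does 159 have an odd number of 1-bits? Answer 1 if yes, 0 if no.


0b10011111 has 6 ones => parity 0

0


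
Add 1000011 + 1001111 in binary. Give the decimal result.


1000011 + 1001111 = 10010010 = 146

146


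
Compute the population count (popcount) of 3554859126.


0b11010011111000101101100001110110 has 18 set bits

18


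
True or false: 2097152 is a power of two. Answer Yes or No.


0b1000000000000000000000. Only one bit set => Yes

Yes


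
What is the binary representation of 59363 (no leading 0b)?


59363 = 1110011111100011 in binary

1110011111100011


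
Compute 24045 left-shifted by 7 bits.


0b101110111101101 << 7 = 0b1011101111011010000000 = 3077760

3077760


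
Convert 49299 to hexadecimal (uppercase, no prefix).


49299 = C093 hex

C093


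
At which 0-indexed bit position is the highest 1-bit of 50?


0b110010. Highest set bit at position 5

5


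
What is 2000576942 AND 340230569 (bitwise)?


0b1110111001111100110000110101110 & 0b10100010001111000000110101001 = 0b10100000001100000000110101000 = 335937960

335937960


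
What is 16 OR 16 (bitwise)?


0b10000 | 0b10000 = 0b10000 = 16

16


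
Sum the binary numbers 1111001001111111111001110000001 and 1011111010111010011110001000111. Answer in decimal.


1111001001111111111001110000001 + 1011111010111010011110001000111 = 11011000100111010010111111001000 = 3634180040

3634180040


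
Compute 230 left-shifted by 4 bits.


0b11100110 << 4 = 0b111001100000 = 3680

3680


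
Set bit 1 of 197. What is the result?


197 | (1 << 1) = 197 | 2 = 199

199


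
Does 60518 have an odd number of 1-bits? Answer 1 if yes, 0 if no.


0b1110110001100110 has 9 ones => parity 1

1


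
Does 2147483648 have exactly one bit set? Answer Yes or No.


0b10000000000000000000000000000000. Only one bit set => Yes

Yes


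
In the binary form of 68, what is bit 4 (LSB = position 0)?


0b1000100, position 4 = 0

0


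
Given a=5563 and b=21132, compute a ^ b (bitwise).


5563 ^ 21132 = 18231

18231


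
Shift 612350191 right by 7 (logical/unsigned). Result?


0b100100011111111011100011101111 >> 7 = 0b10010001111111101110001 = 4783985

4783985


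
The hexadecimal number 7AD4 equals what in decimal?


7AD4 hex = 31444 decimal

31444


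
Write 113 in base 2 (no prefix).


113 = 1110001 in binary

1110001


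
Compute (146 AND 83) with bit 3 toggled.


Step 1: 146 & 83 = 18
Step 2: 18 ^ (1 << 3) = 18 ^ 8 = 26

26


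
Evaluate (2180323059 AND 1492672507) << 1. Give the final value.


Step 1: 2180323059 & 1492672507 = 15734515
Step 2: 15734515 << 1 = 31469030

31469030


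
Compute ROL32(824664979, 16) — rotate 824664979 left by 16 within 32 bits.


Rotate 0b110001001001110110001110010011 left by 16 (32-bit) = 0b1100011100100110011000100100111 = 1670590759

1670590759


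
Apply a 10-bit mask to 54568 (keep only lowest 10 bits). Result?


54568 & 1023 = 296

296


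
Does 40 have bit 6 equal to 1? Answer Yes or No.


0b101000, bit 6 = 0. No

No


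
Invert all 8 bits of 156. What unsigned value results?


156 ^ 255 = 99

99


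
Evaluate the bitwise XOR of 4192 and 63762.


0b1000001100000 ^ 0b1111100100010010 = 0b1110100101110010 = 59762

59762


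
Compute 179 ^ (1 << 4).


179 ^ (1 << 4) = 179 ^ 16 = 163

163


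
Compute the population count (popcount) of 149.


0b10010101 has 4 set bits

4


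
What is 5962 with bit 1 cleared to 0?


5962 & ~(1 << 1) = 5960

5960


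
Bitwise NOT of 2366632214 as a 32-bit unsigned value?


~0b10001101000011111111000100010110 = 0b1110010111100000000111011101001 = 1928335081 (32-bit unsigned)

1928335081


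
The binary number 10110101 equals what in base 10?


10110101 in decimal = 181

181


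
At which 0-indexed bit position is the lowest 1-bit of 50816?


0b1100011010000000. Lowest set bit at position 7

7


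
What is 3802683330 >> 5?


0b11100010101010000101011111000010 >> 5 = 0b111000101010100001010111110 = 118833854

118833854


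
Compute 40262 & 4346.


0b1001110101000110 & 0b1000011111010 = 0b1000001000010 = 4162

4162


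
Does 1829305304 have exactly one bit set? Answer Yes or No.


0b1101101000010001111101111011000. Multiple bits set => No

No


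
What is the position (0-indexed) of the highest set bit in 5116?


0b1001111111100. Highest set bit at position 12

12


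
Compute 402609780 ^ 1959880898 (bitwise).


0b10111111111110101011001110100 ^ 0b1110100110100010110100011000010 = 0b1100011001011100011111010110110 = 1663975094

1663975094


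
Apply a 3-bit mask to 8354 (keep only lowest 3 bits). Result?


8354 & 7 = 2

2


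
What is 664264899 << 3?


0b100111100101111110000011000011 << 3 = 0b100111100101111110000011000011000 = 5314119192

5314119192


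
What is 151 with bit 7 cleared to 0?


151 & ~(1 << 7) = 23

23


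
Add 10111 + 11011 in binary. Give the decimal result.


10111 + 11011 = 110010 = 50

50


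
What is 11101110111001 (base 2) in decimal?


11101110111001 in decimal = 15289

15289


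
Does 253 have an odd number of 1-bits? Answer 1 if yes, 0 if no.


0b11111101 has 7 ones => parity 1

1


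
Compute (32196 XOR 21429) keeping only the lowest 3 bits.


Step 1: 32196 ^ 21429 = 11889
Step 2: 11889 & 7 = 1

1


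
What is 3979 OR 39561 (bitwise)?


0b111110001011 | 0b1001101010001001 = 0b1001111110001011 = 40843

40843


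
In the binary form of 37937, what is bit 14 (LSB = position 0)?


0b1001010000110001, position 14 = 0

0


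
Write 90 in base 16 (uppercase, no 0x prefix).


90 = 5A hex

5A


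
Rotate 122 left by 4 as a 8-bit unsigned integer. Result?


Rotate 0b1111010 left by 4 (8-bit) = 0b10100111 = 167

167


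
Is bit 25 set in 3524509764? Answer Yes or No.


0b11010010000100111100000001000100, bit 25 = 1. Yes

Yes


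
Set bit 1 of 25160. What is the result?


25160 | (1 << 1) = 25160 | 2 = 25162

25162


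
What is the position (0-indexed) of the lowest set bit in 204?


0b11001100. Lowest set bit at position 2

2


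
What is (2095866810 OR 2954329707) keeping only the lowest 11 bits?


Step 1: 2095866810 | 2954329707 = 4244602875
Step 2: 4244602875 & 2047 = 2043

2043


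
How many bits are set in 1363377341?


0b1010001010000110111110010111101 has 17 set bits

17


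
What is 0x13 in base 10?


13 hex = 19 decimal

19


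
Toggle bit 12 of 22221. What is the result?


22221 ^ (1 << 12) = 22221 ^ 4096 = 18125

18125


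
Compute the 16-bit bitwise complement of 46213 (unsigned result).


~0b1011010010000101 = 0b100101101111010 = 19322 (16-bit unsigned)

19322


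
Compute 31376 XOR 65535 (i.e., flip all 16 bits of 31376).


31376 ^ 65535 = 34159

34159


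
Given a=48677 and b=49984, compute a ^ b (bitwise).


48677 ^ 49984 = 32101

32101


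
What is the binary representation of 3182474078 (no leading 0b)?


3182474078 = 10111101101100001011001101011110 in binary

10111101101100001011001101011110


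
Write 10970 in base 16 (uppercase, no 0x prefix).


10970 = 2ADA hex

2ADA


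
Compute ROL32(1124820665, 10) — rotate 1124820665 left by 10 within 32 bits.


Rotate 0b1000011000010110110011010111001 left by 10 (32-bit) = 0b101101100110101110010100001100 = 765125900

765125900


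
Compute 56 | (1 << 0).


56 | (1 << 0) = 56 | 1 = 57

57


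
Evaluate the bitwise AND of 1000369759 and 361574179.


0b111011101000000110111001011111 & 0b10101100011010010111100100011 = 0b10001100000000010111000000011 = 293613059

293613059


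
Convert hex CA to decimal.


CA hex = 202 decimal

202


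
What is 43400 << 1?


0b1010100110001000 << 1 = 0b10101001100010000 = 86800

86800


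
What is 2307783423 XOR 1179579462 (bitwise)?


0b10001001100011011111101011111111 ^ 0b1000110010011101111010001000110 = 0b11001111110000110000111010111001 = 3485667001

3485667001


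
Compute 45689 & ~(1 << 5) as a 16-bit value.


45689 & ~(1 << 5) = 45657

45657


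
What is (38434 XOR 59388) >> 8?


Step 1: 38434 ^ 59388 = 29150
Step 2: 29150 >> 8 = 113

113


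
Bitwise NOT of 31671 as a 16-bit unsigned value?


~0b111101110110111 = 0b1000010001001000 = 33864 (16-bit unsigned)

33864


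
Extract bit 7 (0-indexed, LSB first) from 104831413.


0b110001111111001100110110101, position 7 = 1

1


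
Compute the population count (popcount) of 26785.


0b110100010100001 has 6 set bits

6


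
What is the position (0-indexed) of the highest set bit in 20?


0b10100. Highest set bit at position 4

4


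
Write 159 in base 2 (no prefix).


159 = 10011111 in binary

10011111


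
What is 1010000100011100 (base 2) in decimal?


1010000100011100 in decimal = 41244

41244


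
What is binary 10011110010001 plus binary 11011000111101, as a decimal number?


10011110010001 + 11011000111101 = 101110111001110 = 24014

24014


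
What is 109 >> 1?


0b1101101 >> 1 = 0b110110 = 54

54


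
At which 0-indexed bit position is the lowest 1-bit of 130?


0b10000010. Lowest set bit at position 1

1


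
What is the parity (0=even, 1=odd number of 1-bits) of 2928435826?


0b10101110100011000110001001110010 has 15 ones => parity 1

1


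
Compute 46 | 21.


0b101110 | 0b10101 = 0b111111 = 63

63


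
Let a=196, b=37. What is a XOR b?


196 ^ 37 = 225

225


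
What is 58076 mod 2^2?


58076 & 3 = 0

0


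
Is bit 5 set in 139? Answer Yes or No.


0b10001011, bit 5 = 0. No

No


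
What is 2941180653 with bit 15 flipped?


2941180653 ^ (1 << 15) = 2941180653 ^ 32768 = 2941147885

2941147885


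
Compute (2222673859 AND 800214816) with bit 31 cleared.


Step 1: 2222673859 & 800214816 = 70405888
Step 2: 70405888 & ~(1 << 31) = 70405888

70405888


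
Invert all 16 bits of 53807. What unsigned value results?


53807 ^ 65535 = 11728

11728


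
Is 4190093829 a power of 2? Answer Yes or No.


0b11111001101111111100001000000101. Multiple bits set => No

No


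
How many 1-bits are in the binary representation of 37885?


0b1001001111111101 has 11 set bits

11


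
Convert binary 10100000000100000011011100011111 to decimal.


10100000000100000011011100011111 in decimal = 2685417247

2685417247


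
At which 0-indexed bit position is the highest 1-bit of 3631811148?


0b11011000011110010000101001001100. Highest set bit at position 31

31


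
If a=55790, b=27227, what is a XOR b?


55790 ^ 27227 = 46005

46005


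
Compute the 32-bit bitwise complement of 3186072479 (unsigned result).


~0b10111101111001111001101110011111 = 0b1000010000110000110010001100000 = 1108894816 (32-bit unsigned)

1108894816


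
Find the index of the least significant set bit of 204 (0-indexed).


0b11001100. Lowest set bit at position 2

2


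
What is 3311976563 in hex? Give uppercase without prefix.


3311976563 = C568C073 hex

C568C073


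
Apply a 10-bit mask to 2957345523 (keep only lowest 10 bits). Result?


2957345523 & 1023 = 755

755


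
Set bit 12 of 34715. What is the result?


34715 | (1 << 12) = 34715 | 4096 = 38811

38811


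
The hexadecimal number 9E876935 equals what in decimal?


9E876935 hex = 2659674421 decimal

2659674421


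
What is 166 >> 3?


0b10100110 >> 3 = 0b10100 = 20

20


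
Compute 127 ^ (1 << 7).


127 ^ (1 << 7) = 127 ^ 128 = 255

255


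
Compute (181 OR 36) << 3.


Step 1: 181 | 36 = 181
Step 2: 181 << 3 = 1448

1448


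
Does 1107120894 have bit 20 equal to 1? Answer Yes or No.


0b1000001111111010101001011111110, bit 20 = 1. Yes

Yes


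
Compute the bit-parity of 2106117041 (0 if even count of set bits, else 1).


0b1111101100010001100101110110001 has 17 ones => parity 1

1


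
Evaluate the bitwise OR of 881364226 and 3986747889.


0b110100100010001000110100000010 | 0b11101101101000001111000111110001 = 0b11111101101010001111110111110011 = 4255710707

4255710707


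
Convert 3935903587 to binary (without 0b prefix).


3935903587 = 11101010100110010001111101100011 in binary

11101010100110010001111101100011


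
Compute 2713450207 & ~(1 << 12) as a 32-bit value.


2713450207 & ~(1 << 12) = 2713446111

2713446111


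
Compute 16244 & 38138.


0b11111101110100 & 0b1001010011111010 = 0b1010001110000 = 5232

5232


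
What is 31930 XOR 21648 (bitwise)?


0b111110010111010 ^ 0b101010010010000 = 0b10100000101010 = 10282

10282


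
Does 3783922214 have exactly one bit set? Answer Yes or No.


0b11100001100010100001001000100110. Multiple bits set => No

No


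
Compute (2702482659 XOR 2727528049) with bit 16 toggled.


Step 1: 2702482659 ^ 2727528049 = 59136658
Step 2: 59136658 ^ (1 << 16) = 59136658 ^ 65536 = 59202194

59202194


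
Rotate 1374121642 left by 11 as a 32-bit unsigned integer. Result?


Rotate 0b1010001111001110110111010101010 left by 11 (32-bit) = 0b111011011101010101001010001111 = 997544591

997544591


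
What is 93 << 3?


0b1011101 << 3 = 0b1011101000 = 744

744


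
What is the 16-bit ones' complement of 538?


538 ^ 65535 = 64997

64997


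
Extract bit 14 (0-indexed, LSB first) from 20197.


0b100111011100101, position 14 = 1

1


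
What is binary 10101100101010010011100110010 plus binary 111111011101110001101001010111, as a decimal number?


10101100101010010011100110010 + 111111011101110001101001010111 = 1010101000011000100000110001001 = 1426866569

1426866569


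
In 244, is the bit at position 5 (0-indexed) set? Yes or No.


0b11110100, bit 5 = 1. Yes

Yes


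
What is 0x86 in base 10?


86 hex = 134 decimal

134


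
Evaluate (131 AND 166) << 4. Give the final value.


Step 1: 131 & 166 = 130
Step 2: 130 << 4 = 2080

2080


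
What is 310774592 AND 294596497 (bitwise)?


0b10010100001100000101101000000 & 0b10001100011110010111110010001 = 0b10000100001100000101100000000 = 277220096

277220096


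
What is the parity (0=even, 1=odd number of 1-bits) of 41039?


0b1010000001001111 has 7 ones => parity 1

1


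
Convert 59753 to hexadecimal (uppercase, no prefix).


59753 = E969 hex

E969


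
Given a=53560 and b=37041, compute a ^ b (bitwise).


53560 ^ 37041 = 16777

16777


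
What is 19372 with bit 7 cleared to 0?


19372 & ~(1 << 7) = 19244

19244


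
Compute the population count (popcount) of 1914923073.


0b1110010001000110110100001000001 has 12 set bits

12


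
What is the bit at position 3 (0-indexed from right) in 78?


0b1001110, position 3 = 1

1


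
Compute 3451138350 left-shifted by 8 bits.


0b11001101101101000011000100101110 << 8 = 0b1100110110110100001100010010111000000000 = 883491417600

883491417600


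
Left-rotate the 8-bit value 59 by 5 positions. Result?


Rotate 0b111011 left by 5 (8-bit) = 0b1100111 = 103

103


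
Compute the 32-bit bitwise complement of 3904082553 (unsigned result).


~0b11101000101100111001001001111001 = 0b10111010011000110110110000110 = 390884742 (32-bit unsigned)

390884742


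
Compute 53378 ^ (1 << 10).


53378 ^ (1 << 10) = 53378 ^ 1024 = 54402

54402


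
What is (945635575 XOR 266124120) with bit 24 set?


Step 1: 945635575 ^ 266124120 = 931265455
Step 2: 931265455 | (1 << 24) = 931265455 | 16777216 = 931265455

931265455


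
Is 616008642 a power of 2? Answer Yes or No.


0b100100101101111000101111000010. Multiple bits set => No

No


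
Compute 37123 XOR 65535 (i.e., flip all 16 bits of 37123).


37123 ^ 65535 = 28412

28412


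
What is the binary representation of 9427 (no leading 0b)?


9427 = 10010011010011 in binary

10010011010011


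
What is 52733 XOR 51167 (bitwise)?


0b1100110111111101 ^ 0b1100011111011111 = 0b101000100010 = 2594

2594


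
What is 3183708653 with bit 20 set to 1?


3183708653 | (1 << 20) = 3183708653 | 1048576 = 3184757229

3184757229


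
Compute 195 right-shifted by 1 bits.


0b11000011 >> 1 = 0b1100001 = 97

97


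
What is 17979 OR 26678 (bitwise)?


0b100011000111011 | 0b110100000110110 = 0b110111000111111 = 28223

28223


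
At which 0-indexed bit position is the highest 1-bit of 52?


0b110100. Highest set bit at position 5

5


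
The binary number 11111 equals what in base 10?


11111 in decimal = 31

31


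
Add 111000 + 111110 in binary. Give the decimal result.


111000 + 111110 = 1110110 = 118

118


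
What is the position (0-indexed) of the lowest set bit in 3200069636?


0b10111110101111010011000000000100. Lowest set bit at position 2

2


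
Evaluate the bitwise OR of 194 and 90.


0b11000010 | 0b1011010 = 0b11011010 = 218

218


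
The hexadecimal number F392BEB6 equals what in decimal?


F392BEB6 hex = 4086480566 decimal

4086480566


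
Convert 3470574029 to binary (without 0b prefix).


3470574029 = 11001110110111001100000111001101 in binary

11001110110111001100000111001101


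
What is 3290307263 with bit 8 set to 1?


3290307263 | (1 << 8) = 3290307263 | 256 = 3290307519

3290307519


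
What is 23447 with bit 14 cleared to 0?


23447 & ~(1 << 14) = 7063

7063


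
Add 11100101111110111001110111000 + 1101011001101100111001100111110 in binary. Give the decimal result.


11100101111110111001110111000 + 1101011001101100111001100111110 = 10000111111101011110011011110110 = 2281039606

2281039606


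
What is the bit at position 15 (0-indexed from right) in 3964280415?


0b11101100010010100001111001011111, position 15 = 0

0


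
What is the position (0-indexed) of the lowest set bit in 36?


0b100100. Lowest set bit at position 2

2


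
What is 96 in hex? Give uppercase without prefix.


96 = 60 hex

60


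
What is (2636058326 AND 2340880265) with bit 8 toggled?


Step 1: 2636058326 & 2340880265 = 2298875520
Step 2: 2298875520 ^ (1 << 8) = 2298875520 ^ 256 = 2298875776

2298875776


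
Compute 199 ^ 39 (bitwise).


0b11000111 ^ 0b100111 = 0b11100000 = 224

224


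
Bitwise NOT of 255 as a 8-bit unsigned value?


~0b11111111 = 0b0 = 0 (8-bit unsigned)

0


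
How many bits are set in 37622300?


0b10001111100001001000011100 has 11 set bits

11


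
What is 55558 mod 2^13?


55558 & 8191 = 6406

6406


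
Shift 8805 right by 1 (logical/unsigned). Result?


0b10001001100101 >> 1 = 0b1000100110010 = 4402

4402


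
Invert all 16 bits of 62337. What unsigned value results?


62337 ^ 65535 = 3198

3198


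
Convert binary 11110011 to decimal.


11110011 in decimal = 243

243


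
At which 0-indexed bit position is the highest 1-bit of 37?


0b100101. Highest set bit at position 5

5


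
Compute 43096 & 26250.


0b1010100001011000 & 0b110011010001010 = 0b10000000001000 = 8200

8200


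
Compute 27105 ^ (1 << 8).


27105 ^ (1 << 8) = 27105 ^ 256 = 26849

26849


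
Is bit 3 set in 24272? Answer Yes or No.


0b101111011010000, bit 3 = 0. No

No


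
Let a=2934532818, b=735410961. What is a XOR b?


2934532818 ^ 735410961 = 2235306435

2235306435


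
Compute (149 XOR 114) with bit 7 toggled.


Step 1: 149 ^ 114 = 231
Step 2: 231 ^ (1 << 7) = 231 ^ 128 = 103

103


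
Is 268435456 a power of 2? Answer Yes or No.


0b10000000000000000000000000000. Only one bit set => Yes

Yes


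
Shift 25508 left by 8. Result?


0b110001110100100 << 8 = 0b11000111010010000000000 = 6530048

6530048


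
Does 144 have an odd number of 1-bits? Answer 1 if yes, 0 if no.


0b10010000 has 2 ones => parity 0

0


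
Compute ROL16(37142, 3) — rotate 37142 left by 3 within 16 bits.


Rotate 0b1001000100010110 left by 3 (16-bit) = 0b1000100010110100 = 34996

34996


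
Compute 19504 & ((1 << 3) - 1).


19504 & 7 = 0

0


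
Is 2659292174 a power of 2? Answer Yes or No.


0b10011110100000011001010000001110. Multiple bits set => No

No


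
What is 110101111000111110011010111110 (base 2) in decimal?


110101111000111110011010111110 in decimal = 904128190

904128190


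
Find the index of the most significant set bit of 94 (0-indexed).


0b1011110. Highest set bit at position 6

6


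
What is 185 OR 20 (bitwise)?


0b10111001 | 0b10100 = 0b10111101 = 189

189


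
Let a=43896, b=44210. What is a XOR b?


43896 ^ 44210 = 1994

1994


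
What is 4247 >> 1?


0b1000010010111 >> 1 = 0b100001001011 = 2123

2123


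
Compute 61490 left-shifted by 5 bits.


0b1111000000110010 << 5 = 0b111100000011001000000 = 1967680

1967680


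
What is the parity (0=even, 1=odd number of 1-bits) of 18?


0b10010 has 2 ones => parity 0

0


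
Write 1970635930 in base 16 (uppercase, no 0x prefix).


1970635930 = 7575849A hex

7575849A


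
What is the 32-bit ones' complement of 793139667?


793139667 ^ 4294967295 = 3501827628

3501827628


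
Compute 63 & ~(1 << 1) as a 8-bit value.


63 & ~(1 << 1) = 61

61


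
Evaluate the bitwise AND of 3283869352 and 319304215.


0b11000011101110111101111010101000 & 0b10011000010000011001000010111 = 0b11000010000001001000000000 = 50860544

50860544


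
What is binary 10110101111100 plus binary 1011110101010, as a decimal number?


10110101111100 + 1011110101010 = 100010100100110 = 17702

17702


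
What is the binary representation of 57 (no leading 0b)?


57 = 111001 in binary

111001


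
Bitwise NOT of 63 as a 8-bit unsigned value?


~0b111111 = 0b11000000 = 192 (8-bit unsigned)

192


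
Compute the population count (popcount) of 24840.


0b110000100001000 has 4 set bits

4


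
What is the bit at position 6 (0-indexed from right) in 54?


0b110110, position 6 = 0

0


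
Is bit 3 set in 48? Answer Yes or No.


0b110000, bit 3 = 0. No

No


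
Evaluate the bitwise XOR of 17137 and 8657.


0b100001011110001 ^ 0b10000111010001 = 0b110001100100000 = 25376

25376


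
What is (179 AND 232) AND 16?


Step 1: 179 & 232 = 160
Step 2: 160 & 16 = 0

0


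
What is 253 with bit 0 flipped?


253 ^ (1 << 0) = 253 ^ 1 = 252

252


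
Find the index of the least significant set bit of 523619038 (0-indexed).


0b11111001101011100101011011110. Lowest set bit at position 1

1


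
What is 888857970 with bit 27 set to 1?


888857970 | (1 << 27) = 888857970 | 134217728 = 1023075698

1023075698


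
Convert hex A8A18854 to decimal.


A8A18854 hex = 2829158484 decimal

2829158484


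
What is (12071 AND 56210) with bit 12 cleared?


Step 1: 12071 & 56210 = 2818
Step 2: 2818 & ~(1 << 12) = 2818

2818


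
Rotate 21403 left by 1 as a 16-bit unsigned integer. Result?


Rotate 0b101001110011011 left by 1 (16-bit) = 0b1010011100110110 = 42806

42806


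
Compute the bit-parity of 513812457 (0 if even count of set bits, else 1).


0b11110101000000010011111101001 has 15 ones => parity 1

1


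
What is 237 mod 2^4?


237 & 15 = 13

13


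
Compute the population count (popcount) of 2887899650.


0b10101100001000011101101000000010 has 12 set bits

12


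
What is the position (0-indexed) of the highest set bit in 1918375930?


0b1110010010110000001011111111010. Highest set bit at position 30

30


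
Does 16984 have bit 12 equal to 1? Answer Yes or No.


0b100001001011000, bit 12 = 0. No

No


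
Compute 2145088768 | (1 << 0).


2145088768 | (1 << 0) = 2145088768 | 1 = 2145088769

2145088769


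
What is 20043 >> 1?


0b100111001001011 >> 1 = 0b10011100100101 = 10021

10021


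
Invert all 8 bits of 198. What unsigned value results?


198 ^ 255 = 57

57


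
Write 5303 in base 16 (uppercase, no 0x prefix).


5303 = 14B7 hex

14B7


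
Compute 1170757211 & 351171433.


0b1000101110010000101011001011011 & 0b10100111011100111001101101001 = 0b100110010000101001001001001 = 80237129

80237129


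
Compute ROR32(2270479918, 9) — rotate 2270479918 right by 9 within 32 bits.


Rotate 0b10000111010101001100011000101110 right by 9 (32-bit) = 0b10111010000111010101001100011 = 390310499

390310499


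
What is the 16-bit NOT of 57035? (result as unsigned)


~0b1101111011001011 = 0b10000100110100 = 8500 (16-bit unsigned)

8500


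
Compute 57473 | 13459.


0b1110000010000001 | 0b11010010010011 = 0b1111010010010011 = 62611

62611


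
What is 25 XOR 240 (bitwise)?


0b11001 ^ 0b11110000 = 0b11101001 = 233

233


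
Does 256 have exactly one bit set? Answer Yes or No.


0b100000000. Only one bit set => Yes

Yes


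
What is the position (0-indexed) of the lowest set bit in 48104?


0b1011101111101000. Lowest set bit at position 3

3


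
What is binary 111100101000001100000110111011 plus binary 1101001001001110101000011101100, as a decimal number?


111100101000001100000110111011 + 1101001001001110101000011101100 = 10100101110010000001001010100111 = 2781352615

2781352615


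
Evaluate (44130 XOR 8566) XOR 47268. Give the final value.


Step 1: 44130 ^ 8566 = 36116
Step 2: 36116 ^ 47268 = 13744

13744


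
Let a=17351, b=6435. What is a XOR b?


17351 ^ 6435 = 23268

23268


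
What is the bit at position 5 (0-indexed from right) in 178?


0b10110010, position 5 = 1

1


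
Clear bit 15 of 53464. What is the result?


53464 & ~(1 << 15) = 20696

20696


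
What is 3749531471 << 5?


0b11011111011111010100111101001111 << 5 = 0b1101111101111101010011110100111100000 = 119985007072

119985007072


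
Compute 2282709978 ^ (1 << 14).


2282709978 ^ (1 << 14) = 2282709978 ^ 16384 = 2282693594

2282693594


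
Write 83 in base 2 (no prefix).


83 = 1010011 in binary

1010011


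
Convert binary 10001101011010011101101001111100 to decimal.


10001101011010011101101001111100 in decimal = 2372524668

2372524668


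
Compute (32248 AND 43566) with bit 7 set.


Step 1: 32248 & 43566 = 10280
Step 2: 10280 | (1 << 7) = 10280 | 128 = 10408

10408


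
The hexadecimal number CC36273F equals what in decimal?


CC36273F hex = 3426101055 decimal

3426101055


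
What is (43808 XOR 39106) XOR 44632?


Step 1: 43808 ^ 39106 = 13282
Step 2: 13282 ^ 44632 = 40378

40378


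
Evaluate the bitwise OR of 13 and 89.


0b1101 | 0b1011001 = 0b1011101 = 93

93


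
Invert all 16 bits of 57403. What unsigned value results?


57403 ^ 65535 = 8132

8132


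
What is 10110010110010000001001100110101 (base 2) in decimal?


10110010110010000001001100110101 in decimal = 2999456565

2999456565


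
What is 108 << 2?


0b1101100 << 2 = 0b110110000 = 432

432


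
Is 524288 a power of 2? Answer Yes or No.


0b10000000000000000000. Only one bit set => Yes

Yes


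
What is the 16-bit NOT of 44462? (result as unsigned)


~0b1010110110101110 = 0b101001001010001 = 21073 (16-bit unsigned)

21073


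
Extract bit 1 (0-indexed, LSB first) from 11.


0b1011, position 1 = 1

1


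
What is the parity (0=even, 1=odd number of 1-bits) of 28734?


0b111000000111110 has 8 ones => parity 0

0


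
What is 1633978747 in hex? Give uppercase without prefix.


1633978747 = 6164897B hex

6164897B


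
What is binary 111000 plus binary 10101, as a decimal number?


111000 + 10101 = 1001101 = 77

77


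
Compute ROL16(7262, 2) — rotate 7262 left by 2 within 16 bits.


Rotate 0b1110001011110 left by 2 (16-bit) = 0b111000101111000 = 29048

29048


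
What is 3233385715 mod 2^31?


3233385715 & 2147483647 = 1085902067

1085902067


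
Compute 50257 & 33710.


0b1100010001010001 & 0b1000001110101110 = 0b1000000000000000 = 32768

32768


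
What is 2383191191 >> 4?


0b10001110000011001001110010010111 >> 4 = 0b1000111000001100100111001001 = 148949449

148949449


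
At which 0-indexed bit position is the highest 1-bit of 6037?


0b1011110010101. Highest set bit at position 12

12


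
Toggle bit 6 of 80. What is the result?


80 ^ (1 << 6) = 80 ^ 64 = 16

16


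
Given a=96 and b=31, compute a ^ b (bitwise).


96 ^ 31 = 127

127


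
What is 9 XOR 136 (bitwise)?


0b1001 ^ 0b10001000 = 0b10000001 = 129

129


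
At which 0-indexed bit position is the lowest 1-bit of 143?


0b10001111. Lowest set bit at position 0

0


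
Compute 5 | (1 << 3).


5 | (1 << 3) = 5 | 8 = 13

13


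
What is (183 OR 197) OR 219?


Step 1: 183 | 197 = 247
Step 2: 247 | 219 = 255

255


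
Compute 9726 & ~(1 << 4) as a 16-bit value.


9726 & ~(1 << 4) = 9710

9710


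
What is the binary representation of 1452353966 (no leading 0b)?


1452353966 = 1010110100100010010100110101110 in binary

1010110100100010010100110101110


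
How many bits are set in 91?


0b1011011 has 5 set bits

5


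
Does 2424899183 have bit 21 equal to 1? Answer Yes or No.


0b10010000100010010000011001101111, bit 21 = 0. No

No


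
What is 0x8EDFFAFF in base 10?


8EDFFAFF hex = 2397043455 decimal

2397043455


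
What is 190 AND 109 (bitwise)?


0b10111110 & 0b1101101 = 0b101100 = 44

44


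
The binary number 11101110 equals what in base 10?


11101110 in decimal = 238

238


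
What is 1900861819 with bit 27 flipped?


1900861819 ^ (1 << 27) = 1900861819 ^ 134217728 = 2035079547

2035079547


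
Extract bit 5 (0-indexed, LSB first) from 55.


0b110111, position 5 = 1

1


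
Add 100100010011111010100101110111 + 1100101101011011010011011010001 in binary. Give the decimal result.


100100010011111010100101110111 + 1100101101011011010011011010001 = 10001001111111010101000001001000 = 2315079752

2315079752


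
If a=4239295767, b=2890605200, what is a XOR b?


4239295767 ^ 2890605200 = 1357227911

1357227911


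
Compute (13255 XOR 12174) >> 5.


Step 1: 13255 ^ 12174 = 7241
Step 2: 7241 >> 5 = 226

226


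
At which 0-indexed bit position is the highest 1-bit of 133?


0b10000101. Highest set bit at position 7

7


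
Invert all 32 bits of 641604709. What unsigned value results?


641604709 ^ 4294967295 = 3653362586

3653362586


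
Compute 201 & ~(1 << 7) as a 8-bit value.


201 & ~(1 << 7) = 73

73


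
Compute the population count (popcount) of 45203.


0b1011000010010011 has 7 set bits

7


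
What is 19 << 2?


0b10011 << 2 = 0b1001100 = 76

76


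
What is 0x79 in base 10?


79 hex = 121 decimal

121


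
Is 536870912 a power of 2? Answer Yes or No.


0b100000000000000000000000000000. Only one bit set => Yes

Yes


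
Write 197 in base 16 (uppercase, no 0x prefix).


197 = C5 hex

C5


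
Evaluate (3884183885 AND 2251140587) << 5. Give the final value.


Step 1: 3884183885 & 2251140587 = 2248253769
Step 2: 2248253769 << 5 = 71944120608

71944120608


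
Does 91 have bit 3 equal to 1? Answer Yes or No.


0b1011011, bit 3 = 1. Yes

Yes


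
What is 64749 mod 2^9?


64749 & 511 = 237

237


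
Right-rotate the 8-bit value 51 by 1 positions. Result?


Rotate 0b110011 right by 1 (8-bit) = 0b10011001 = 153

153


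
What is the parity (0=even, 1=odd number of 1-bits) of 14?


0b1110 has 3 ones => parity 1

1


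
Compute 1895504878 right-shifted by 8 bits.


0b1110000111110110001101111101110 >> 8 = 0b11100001111101100011011 = 7404315

7404315


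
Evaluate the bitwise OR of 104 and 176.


0b1101000 | 0b10110000 = 0b11111000 = 248

248


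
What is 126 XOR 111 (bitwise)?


0b1111110 ^ 0b1101111 = 0b10001 = 17

17


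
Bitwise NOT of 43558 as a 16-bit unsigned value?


~0b1010101000100110 = 0b101010111011001 = 21977 (16-bit unsigned)

21977


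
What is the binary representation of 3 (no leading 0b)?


3 = 11 in binary

11


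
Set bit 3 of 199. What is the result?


199 | (1 << 3) = 199 | 8 = 207

207


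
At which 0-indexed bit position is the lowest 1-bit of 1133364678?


0b1000011100011011100010111000110. Lowest set bit at position 1

1


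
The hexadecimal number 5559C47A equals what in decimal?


5559C47A hex = 1431946362 decimal

1431946362


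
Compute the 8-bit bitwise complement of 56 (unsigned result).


~0b111000 = 0b11000111 = 199 (8-bit unsigned)

199


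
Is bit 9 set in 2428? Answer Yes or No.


0b100101111100, bit 9 = 0. No

No


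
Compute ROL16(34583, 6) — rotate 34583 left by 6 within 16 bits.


Rotate 0b1000011100010111 left by 6 (16-bit) = 0b1100010111100001 = 50657

50657


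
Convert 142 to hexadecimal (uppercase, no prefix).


142 = 8E hex

8E


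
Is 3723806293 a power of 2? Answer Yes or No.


0b11011101111101001100011001010101. Multiple bits set => No

No


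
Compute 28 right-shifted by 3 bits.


0b11100 >> 3 = 0b11 = 3

3


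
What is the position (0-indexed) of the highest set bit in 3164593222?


0b10111100100111111101110001000110. Highest set bit at position 31

31


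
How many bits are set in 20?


0b10100 has 2 set bits

2


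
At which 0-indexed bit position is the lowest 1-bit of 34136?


0b1000010101011000. Lowest set bit at position 3

3


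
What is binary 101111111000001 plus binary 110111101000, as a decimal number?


101111111000001 + 110111101000 = 110110110101001 = 28073

28073


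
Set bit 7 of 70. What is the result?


70 | (1 << 7) = 70 | 128 = 198

198


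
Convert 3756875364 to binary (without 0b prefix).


3756875364 = 11011111111011010101111001100100 in binary

11011111111011010101111001100100


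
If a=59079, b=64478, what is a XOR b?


59079 ^ 64478 = 7449

7449


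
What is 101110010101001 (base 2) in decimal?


101110010101001 in decimal = 23721

23721


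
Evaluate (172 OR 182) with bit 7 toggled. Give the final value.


Step 1: 172 | 182 = 190
Step 2: 190 ^ (1 << 7) = 190 ^ 128 = 62

62


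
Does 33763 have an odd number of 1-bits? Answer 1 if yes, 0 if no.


0b1000001111100011 has 8 ones => parity 0

0


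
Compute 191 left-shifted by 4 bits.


0b10111111 << 4 = 0b101111110000 = 3056

3056


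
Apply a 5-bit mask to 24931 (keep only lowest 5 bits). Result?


24931 & 31 = 3

3


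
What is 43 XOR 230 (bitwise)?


0b101011 ^ 0b11100110 = 0b11001101 = 205

205
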